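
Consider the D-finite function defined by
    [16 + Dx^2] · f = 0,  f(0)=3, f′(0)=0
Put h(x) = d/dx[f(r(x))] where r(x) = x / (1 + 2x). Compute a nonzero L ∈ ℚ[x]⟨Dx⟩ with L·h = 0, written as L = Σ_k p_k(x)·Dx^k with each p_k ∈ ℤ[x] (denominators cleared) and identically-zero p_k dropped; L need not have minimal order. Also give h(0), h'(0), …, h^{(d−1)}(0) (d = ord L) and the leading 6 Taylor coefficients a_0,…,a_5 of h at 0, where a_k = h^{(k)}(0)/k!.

L = (40 + 96·x + 96·x^2) + (12 + 72·x + 144·x^2 + 96·x^3)·Dx + (1 + 8·x + 24·x^2 + 32·x^3 + 16·x^4)·Dx^2  (order 2).
h: a_k = 0, -48, 288, -1024, 2560, -19712/5, …
ICs: h(0) = 0, h′(0) = -48.

f: a_k = 3, 0, -24, 0, 32, 0, …
h₀=f(r): pull back L_f along r ⇒ L₀.
h=h₀': d/dx-closure on L₀ ⇒ L.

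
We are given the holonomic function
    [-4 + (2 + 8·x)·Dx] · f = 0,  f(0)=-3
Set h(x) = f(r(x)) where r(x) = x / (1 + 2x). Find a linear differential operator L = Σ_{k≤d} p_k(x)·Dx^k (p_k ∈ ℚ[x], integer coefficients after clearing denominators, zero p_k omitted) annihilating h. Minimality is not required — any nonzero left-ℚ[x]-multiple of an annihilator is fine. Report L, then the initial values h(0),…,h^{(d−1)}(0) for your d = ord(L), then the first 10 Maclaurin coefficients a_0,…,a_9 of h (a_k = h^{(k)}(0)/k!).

L = -2 + (1 + 8·x + 12·x^2)·Dx  (order 1).
h: a_k = -3, -6, 18, -60, 222, -900, 3924, -18072, 86670, -428388, …
ICs: h(0) = -3.

f: a_k = -3, -6, 6, -12, 30, -84, 252, -792, 2574, -8580, …
h₀=f(r): pull back L_f along r ⇒ L₀.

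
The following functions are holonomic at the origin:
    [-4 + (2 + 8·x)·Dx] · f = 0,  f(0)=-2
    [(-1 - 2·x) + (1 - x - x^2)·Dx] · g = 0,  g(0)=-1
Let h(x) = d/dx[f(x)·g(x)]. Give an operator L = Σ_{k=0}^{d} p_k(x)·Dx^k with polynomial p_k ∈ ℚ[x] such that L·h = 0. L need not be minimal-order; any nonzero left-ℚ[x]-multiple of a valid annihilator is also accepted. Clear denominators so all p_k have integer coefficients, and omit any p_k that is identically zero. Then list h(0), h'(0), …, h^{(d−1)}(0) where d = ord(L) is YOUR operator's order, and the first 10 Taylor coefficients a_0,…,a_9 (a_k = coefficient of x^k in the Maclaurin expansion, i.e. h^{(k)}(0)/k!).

L = (4 + 66·x + 126·x^2 + 80·x^3 + 60·x^4) + (-3 - 13·x - 3·x^2 + 14·x^3 + 46·x^4 + 24·x^5)·Dx  (order 1).
h: a_k = 6, 8, 54, 8, 380, -540, 3598, -10336, 44478, -157980, …
ICs: h(0) = 6.

f: a_k = -2, -4, 4, -8, 20, -56, 168, -528, 1716, -5720, …
g: a_k = -1, -1, -2, -3, -5, -8, -13, -21, -34, -55, …
Sym-product of L_f,L_g gives L₀ (≤ ord 1).
h₀' ⇒ L via d/dx closure of L₀.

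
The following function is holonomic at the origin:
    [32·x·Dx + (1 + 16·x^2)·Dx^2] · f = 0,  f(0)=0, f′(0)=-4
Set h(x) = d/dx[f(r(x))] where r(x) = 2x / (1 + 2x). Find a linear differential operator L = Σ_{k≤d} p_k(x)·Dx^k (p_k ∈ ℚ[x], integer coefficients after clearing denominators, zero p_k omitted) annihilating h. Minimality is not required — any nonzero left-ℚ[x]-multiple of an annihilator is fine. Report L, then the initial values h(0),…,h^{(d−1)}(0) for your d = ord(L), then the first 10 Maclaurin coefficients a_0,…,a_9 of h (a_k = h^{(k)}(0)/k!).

f: a_k = 0, -4, 0, 64/3, 0, -1024/5, 0, 16384/7, 0, -262144/9, …
L₀ from L_f via x↦r, Dx↦r'^{-1}Dx.
h₀' ⇒ L via d/dx closure of L₀.
L = (4 + 136·x) + (1 + 4·x + 68·x^2)·Dx  (order 1).
h: a_k = -8, 32, 416, -3840, -12928, 312832, -372224, -19783680, 104445952, 927506432, …
ICs: h(0) = -8.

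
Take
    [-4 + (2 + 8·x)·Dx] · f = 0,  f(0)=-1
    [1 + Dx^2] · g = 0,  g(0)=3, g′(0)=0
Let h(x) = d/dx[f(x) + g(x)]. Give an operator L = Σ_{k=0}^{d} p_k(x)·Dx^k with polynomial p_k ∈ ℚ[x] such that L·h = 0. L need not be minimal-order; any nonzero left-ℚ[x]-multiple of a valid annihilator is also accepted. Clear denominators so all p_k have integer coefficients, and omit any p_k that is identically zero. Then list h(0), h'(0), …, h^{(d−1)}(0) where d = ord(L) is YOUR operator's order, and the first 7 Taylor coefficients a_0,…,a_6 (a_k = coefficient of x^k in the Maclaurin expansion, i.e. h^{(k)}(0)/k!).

L = (-122 - 16·x - 32·x^2) + (-13 - 60·x - 48·x^2 - 64·x^3)·Dx + (-122 - 16·x - 32·x^2)·Dx^2 + (-13 - 60·x - 48·x^2 - 64·x^3)·Dx^3  (order 3).
h: a_k = -2, 1, -12, 81/2, -140, 20159/40, -1848, …
ICs: h(0) = -2, h′(0) = 1, h′′(0) = -24.

f: a_k = -1, -2, 2, -4, 10, -28, 84, …
g: a_k = 3, 0, -3/2, 0, 1/8, 0, -1/240, …
L₀ := lclm(L_f,L_g); ord L₀ ≤ 1+2.
h=h₀': d/dx-closure on L₀ ⇒ L.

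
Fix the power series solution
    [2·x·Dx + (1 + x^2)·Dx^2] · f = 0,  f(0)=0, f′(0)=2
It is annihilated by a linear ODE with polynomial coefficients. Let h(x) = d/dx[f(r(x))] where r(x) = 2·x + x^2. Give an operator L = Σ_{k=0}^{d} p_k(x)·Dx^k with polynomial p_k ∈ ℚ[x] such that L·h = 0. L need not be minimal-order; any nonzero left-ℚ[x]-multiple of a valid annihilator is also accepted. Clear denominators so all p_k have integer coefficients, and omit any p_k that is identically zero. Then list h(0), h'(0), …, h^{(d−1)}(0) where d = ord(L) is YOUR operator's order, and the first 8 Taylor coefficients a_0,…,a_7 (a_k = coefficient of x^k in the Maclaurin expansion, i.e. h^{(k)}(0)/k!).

L = (-1 + 8·x + 16·x^2 + 12·x^3 + 3·x^4) + (1 + x + 4·x^2 + 8·x^3 + 5·x^4 + x^5)·Dx  (order 1).
h: a_k = 4, 4, -16, -32, 44, 188, -32, -896, …
ICs: h(0) = 4.

f: a_k = 0, 2, 0, -2/3, 0, 2/5, 0, -2/7, …
f∘r: x↦r, Dx↦Dx/r' in L_f ⇒ L₀.
Derive L from L₀ (diff closure).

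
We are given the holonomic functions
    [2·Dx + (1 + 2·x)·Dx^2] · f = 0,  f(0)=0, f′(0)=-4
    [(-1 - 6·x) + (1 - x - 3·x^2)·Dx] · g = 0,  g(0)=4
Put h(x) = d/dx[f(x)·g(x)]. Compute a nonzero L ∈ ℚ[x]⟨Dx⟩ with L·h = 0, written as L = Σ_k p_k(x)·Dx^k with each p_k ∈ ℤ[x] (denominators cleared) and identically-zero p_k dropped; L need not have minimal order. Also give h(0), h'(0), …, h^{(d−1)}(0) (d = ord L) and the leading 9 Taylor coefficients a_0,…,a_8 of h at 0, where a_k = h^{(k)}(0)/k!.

L = (26 + 108·x + 162·x^2) + (2 + 28·x + 117·x^2 + 126·x^3)·Dx + (-1 - 4·x + 2·x^2 + 21·x^3 + 18·x^4)·Dx^2  (order 2).
h: a_k = -16, 0, -208, -448/3, -4448/3, -9696/5, -47568/5, -580352/35, -2080592/35, …
ICs: h(0) = -16, h′(0) = 0.

f: a_k = 0, -4, 4, -16/3, 8, -64/5, 64/3, -256/7, 64, …
g: a_k = 4, 4, 16, 28, 76, 160, 388, 868, 2032, …
L₀ := L_f ⊗_s L_g (sym. prod.), ord ≤ 2.
Differentiate: ansatz ord ≤ ord L₀ ⇒ L.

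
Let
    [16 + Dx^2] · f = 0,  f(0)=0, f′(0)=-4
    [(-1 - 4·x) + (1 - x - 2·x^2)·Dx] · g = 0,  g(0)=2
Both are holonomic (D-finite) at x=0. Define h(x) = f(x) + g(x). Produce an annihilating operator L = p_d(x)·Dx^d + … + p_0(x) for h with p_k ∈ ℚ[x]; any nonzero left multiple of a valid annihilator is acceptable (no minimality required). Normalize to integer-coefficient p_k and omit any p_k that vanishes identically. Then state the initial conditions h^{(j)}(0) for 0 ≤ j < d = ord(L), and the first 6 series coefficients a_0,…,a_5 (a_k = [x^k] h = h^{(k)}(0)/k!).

f: a_k = 0, -4, 0, 32/3, 0, -128/15, …
g: a_k = 2, 2, 6, 10, 22, 42, …
Sum ⇒ L₀ = lclm(L_f,L_g) in ℚ(x)⟨Dx⟩.
L = (-368 - 1408·x + 256·x^2 - 512·x^3 - 2560·x^4 - 2048·x^5) + (176 - 336·x - 384·x^2 + 1024·x^3 + 384·x^4 - 1536·x^5 - 1024·x^6)·Dx + (-23 - 88·x + 16·x^2 - 32·x^3 - 160·x^4 - 128·x^5)·Dx^2 + (11 - 21·x - 24·x^2 + 64·x^3 + 24·x^4 - 96·x^5 - 64·x^6)·Dx^3  (order 3).
h: a_k = 2, -2, 6, 62/3, 22, 502/15, …
ICs: h(0) = 2, h′(0) = -2, h′′(0) = 12.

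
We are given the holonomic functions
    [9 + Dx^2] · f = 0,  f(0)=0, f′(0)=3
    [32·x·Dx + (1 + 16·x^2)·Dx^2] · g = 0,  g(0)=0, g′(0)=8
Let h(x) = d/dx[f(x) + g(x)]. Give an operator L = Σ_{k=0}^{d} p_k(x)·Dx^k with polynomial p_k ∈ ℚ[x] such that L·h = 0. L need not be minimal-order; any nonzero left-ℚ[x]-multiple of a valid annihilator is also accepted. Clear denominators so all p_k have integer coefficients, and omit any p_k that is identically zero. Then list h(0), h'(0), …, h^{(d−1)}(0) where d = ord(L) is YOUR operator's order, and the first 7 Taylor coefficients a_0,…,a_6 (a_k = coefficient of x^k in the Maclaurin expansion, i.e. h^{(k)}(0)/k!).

f: a_k = 0, 3, 0, -9/2, 0, 81/40, 0, …
g: a_k = 0, 8, 0, -128/3, 0, 2048/5, 0, …
Weyl lclm of L_f,L_g ⇒ L₀ (ord ≤ 4).
h=h₀': d/dx-closure on L₀ ⇒ L.
L = (-52704·x + 967680·x^3 + 663552·x^5) + (-207 + 13104·x^2 + 283392·x^4 + 331776·x^6)·Dx + (-5856·x + 107520·x^3 + 73728·x^5)·Dx^2 + (-23 + 1456·x^2 + 31488·x^4 + 36864·x^6)·Dx^3  (order 3).
h: a_k = 11, 0, -283/2, 0, 16465/8, 0, -2621683/80, …
ICs: h(0) = 11, h′(0) = 0, h′′(0) = -283.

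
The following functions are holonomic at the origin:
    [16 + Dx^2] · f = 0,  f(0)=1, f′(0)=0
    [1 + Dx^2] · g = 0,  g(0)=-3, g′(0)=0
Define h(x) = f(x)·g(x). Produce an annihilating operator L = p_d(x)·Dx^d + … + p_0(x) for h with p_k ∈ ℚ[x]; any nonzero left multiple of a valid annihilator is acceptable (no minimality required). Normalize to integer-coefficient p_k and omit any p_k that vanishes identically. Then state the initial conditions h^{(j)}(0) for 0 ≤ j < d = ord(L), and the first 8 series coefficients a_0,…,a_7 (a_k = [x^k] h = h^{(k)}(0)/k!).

L = 225 + 34·Dx^2 + Dx^4  (order 4).
h: a_k = -3, 0, 51/2, 0, -353/8, 0, 8177/240, 0, …
ICs: h(0) = -3, h′(0) = 0, h′′(0) = 51, h′′′(0) = 0.

f: a_k = 1, 0, -8, 0, 32/3, 0, -256/45, 0, …
g: a_k = -3, 0, 3/2, 0, -1/8, 0, 1/240, 0, …
Sym-product of L_f,L_g gives L₀ (≤ ord 4).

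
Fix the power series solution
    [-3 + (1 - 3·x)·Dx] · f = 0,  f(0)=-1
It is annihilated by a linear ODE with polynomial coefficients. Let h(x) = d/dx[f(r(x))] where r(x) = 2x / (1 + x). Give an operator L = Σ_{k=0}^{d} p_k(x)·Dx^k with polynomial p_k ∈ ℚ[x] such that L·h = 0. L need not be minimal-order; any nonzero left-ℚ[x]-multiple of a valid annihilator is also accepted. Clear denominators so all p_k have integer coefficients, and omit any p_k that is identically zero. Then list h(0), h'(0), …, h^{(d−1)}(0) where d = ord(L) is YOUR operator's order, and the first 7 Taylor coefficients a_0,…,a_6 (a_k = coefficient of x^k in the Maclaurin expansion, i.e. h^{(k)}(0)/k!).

f: a_k = -1, -3, -9, -27, -81, -243, -729, …
f∘r: x↦r, Dx↦Dx/r' in L_f ⇒ L₀.
Derive L from L₀ (diff closure).
L = 10 + (-1 + 5·x)·Dx  (order 1).
h: a_k = -6, -60, -450, -3000, -18750, -112500, -656250, …
ICs: h(0) = -6.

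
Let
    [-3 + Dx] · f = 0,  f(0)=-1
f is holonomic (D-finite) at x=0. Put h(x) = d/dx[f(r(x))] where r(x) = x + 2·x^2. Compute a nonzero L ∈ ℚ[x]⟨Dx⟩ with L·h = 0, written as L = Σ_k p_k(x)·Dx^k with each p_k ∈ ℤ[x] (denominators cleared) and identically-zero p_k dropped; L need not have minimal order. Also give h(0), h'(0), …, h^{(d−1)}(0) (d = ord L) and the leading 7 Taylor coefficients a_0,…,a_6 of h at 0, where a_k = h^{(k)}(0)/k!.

L = (7 + 24·x + 48·x^2) + (-1 - 4·x)·Dx  (order 1).
h: a_k = -3, -21, -135/2, -387/2, -3321/8, -33183/40, -112887/80, …
ICs: h(0) = -3.

f: a_k = -1, -3, -9/2, -9/2, -27/8, -81/40, -81/80, …
Substitute x→r, Dx→(1/r')Dx; clear ⇒ L₀.
h₀' ⇒ L via d/dx closure of L₀.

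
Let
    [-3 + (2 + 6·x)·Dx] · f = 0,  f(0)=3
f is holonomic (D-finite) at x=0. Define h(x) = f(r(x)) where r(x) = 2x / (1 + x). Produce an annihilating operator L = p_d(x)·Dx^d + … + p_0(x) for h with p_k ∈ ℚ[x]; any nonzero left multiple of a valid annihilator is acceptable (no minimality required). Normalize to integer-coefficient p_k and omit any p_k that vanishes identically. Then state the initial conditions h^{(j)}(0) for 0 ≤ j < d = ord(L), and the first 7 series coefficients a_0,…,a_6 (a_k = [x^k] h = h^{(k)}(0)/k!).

f: a_k = 3, 9/2, -27/8, 81/16, -1215/128, 5103/256, -45927/1024, …
L₀ from L_f via x↦r, Dx↦r'^{-1}Dx.
L = -3 + (1 + 8·x + 7·x^2)·Dx  (order 1).
h: a_k = 3, 9, -45/2, 153/2, -2583/8, 12411/8, -128961/16, …
ICs: h(0) = 3.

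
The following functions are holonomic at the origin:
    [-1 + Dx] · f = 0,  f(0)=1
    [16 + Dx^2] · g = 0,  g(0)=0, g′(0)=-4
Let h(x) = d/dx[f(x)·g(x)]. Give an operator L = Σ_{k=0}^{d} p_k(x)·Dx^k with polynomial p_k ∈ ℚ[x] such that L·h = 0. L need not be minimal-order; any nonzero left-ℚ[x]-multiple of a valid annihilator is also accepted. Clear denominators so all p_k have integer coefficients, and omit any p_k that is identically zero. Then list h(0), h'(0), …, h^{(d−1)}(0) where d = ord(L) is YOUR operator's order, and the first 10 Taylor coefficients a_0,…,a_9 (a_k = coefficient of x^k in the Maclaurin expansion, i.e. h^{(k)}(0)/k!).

f: a_k = 1, 1, 1/2, 1/6, 1/24, 1/120, 1/720, 1/5040, 1/40320, 1/362880, …
g: a_k = 0, -4, 0, 32/3, 0, -128/15, 0, 1024/315, 0, -2048/2835, …
Product ⇒ symmetric product L₀, ord ≤ 2.
Derive L from L₀ (diff closure).
L = 17 - 2·Dx + Dx^2  (order 2).
h: a_k = -4, -8, 26, 40, -101/6, -611/15, -727/180, 46/3, 50999/10080, -113221/45360, …
ICs: h(0) = -4, h′(0) = -8.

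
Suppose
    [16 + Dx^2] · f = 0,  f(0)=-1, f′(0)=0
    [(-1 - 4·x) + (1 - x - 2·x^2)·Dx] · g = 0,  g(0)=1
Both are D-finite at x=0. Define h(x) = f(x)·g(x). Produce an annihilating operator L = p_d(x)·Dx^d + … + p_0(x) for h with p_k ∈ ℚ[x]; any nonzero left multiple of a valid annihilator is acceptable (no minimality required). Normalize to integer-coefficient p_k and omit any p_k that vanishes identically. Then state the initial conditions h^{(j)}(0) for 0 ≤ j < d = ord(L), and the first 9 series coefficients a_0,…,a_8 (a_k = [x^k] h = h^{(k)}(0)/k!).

f: a_k = -1, 0, 8, 0, -32/3, 0, 256/45, 0, -512/315, …
g: a_k = 1, 1, 3, 5, 11, 21, 43, 85, 171, …
L₀ := L_f ⊗_s L_g (sym. prod.), ord ≤ 2.
L = (-12 + 16·x + 32·x^2) + (2 + 8·x)·Dx + (-1 + x + 2·x^2)·Dx^2  (order 2).
h: a_k = -1, -1, 5, 3, 7/3, 25/3, 841/45, 1591/45, 22399/315, …
ICs: h(0) = -1, h′(0) = -1.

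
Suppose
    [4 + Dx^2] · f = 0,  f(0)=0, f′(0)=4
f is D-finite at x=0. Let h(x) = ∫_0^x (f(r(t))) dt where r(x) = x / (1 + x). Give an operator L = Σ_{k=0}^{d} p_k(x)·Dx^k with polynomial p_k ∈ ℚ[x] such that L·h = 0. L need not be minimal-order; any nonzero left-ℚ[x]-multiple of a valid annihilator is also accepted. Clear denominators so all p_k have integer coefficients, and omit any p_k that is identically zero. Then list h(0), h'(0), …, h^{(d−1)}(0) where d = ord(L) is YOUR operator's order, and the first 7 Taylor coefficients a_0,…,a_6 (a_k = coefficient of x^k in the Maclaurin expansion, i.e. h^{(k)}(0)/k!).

L = 4·Dx + (2 + 6·x + 6·x^2 + 2·x^3)·Dx^2 + (1 + 4·x + 6·x^2 + 4·x^3 + x^4)·Dx^3  (order 3).
h: a_k = 0, 0, 2, -4/3, 1/3, 4/5, -86/45, …
ICs: h(0) = 0, h′(0) = 0, h′′(0) = 4.

f: a_k = 0, 4, 0, -8/3, 0, 8/15, 0, …
Change of var in L_f (x↦r) gives L₀.
h=∫₀ˣh₀: take L = L₀·Dx.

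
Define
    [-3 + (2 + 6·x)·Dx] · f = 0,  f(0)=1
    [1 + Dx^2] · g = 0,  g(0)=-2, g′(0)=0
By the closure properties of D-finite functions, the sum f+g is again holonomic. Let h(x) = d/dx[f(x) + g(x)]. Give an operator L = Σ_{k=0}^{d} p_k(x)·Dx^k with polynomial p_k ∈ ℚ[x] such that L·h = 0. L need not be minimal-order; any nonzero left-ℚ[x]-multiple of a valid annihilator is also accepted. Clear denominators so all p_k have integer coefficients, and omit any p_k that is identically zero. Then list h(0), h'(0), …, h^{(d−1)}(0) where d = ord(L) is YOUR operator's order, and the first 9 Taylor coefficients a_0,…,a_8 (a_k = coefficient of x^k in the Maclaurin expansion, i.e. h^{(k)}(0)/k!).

f: a_k = 1, 3/2, -9/8, 27/16, -405/128, 1701/256, -15309/1024, 72171/2048, -2814669/32768, …
g: a_k = -2, 0, 1, 0, -1/12, 0, 1/360, 0, -1/20160, …
Sum ⇒ L₀ = lclm(L_f,L_g) in ℚ(x)⟨Dx⟩.
h₀' ⇒ L via d/dx closure of L₀.
L = (-417 - 72·x - 108·x^2) + (-62 - 234·x - 216·x^2 - 216·x^3)·Dx + (-417 - 72·x - 108·x^2)·Dx^2 + (-62 - 234·x - 216·x^2 - 216·x^3)·Dx^3  (order 3).
h: a_k = 3/2, -1/4, 81/16, -1247/96, 8505/256, -688777/7680, 505197/2048, -886621247/1290240, 126660105/65536, …
ICs: h(0) = 3/2, h′(0) = -1/4, h′′(0) = 81/8.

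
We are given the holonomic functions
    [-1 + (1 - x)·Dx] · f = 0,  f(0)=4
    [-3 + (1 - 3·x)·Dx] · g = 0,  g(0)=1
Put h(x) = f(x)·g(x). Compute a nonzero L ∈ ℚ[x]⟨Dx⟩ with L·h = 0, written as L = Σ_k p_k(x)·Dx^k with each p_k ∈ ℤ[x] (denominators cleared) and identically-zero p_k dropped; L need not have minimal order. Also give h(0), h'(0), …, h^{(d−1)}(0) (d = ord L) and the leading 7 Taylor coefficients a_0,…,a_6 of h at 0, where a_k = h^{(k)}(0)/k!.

f: a_k = 4, 4, 4, 4, 4, 4, 4, …
g: a_k = 1, 3, 9, 27, 81, 243, 729, …
f·g: L₀ = L_f ⊗_s L_g, ord ≤ 1·1.
L = (-4 + 6·x) + (1 - 4·x + 3·x^2)·Dx  (order 1).
h: a_k = 4, 16, 52, 160, 484, 1456, 4372, …
ICs: h(0) = 4.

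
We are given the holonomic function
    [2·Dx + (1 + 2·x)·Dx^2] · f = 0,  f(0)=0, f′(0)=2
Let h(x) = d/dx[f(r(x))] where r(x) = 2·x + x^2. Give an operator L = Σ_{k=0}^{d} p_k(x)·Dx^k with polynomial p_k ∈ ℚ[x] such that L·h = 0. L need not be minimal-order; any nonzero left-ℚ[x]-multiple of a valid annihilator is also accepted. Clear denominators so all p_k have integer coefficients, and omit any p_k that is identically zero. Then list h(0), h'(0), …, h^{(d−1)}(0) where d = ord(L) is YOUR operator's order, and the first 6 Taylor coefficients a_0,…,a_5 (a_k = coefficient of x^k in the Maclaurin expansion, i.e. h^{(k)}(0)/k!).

L = (3 + 4·x + 2·x^2) + (1 + 5·x + 6·x^2 + 2·x^3)·Dx  (order 1).
h: a_k = 4, -12, 40, -136, 464, -1584, …
ICs: h(0) = 4.

f: a_k = 0, 2, -2, 8/3, -4, 32/5, …
f∘r: x↦r, Dx↦Dx/r' in L_f ⇒ L₀.
h₀' ⇒ L via d/dx closure of L₀.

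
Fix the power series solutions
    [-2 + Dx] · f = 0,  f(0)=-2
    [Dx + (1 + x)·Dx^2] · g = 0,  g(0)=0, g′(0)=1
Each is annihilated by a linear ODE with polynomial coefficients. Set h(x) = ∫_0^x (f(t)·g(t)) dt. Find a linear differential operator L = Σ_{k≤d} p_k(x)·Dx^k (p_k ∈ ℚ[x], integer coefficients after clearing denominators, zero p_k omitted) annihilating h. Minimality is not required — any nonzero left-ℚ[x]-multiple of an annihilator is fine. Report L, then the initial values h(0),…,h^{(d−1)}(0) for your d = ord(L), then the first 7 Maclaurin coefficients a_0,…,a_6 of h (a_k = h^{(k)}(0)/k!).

L = (2 + 4·x)·Dx + (-3 - 4·x)·Dx^2 + (1 + x)·Dx^3  (order 3).
h: a_k = 0, 0, -1, -1, -2/3, -3/10, -11/90, …
ICs: h(0) = 0, h′(0) = 0, h′′(0) = -2.

f: a_k = -2, -4, -4, -8/3, -4/3, -8/15, -8/45, …
g: a_k = 0, 1, -1/2, 1/3, -1/4, 1/5, -1/6, …
L₀ := L_f ⊗_s L_g (sym. prod.), ord ≤ 2.
h=∫h₀ ⇒ L = L₀·Dx.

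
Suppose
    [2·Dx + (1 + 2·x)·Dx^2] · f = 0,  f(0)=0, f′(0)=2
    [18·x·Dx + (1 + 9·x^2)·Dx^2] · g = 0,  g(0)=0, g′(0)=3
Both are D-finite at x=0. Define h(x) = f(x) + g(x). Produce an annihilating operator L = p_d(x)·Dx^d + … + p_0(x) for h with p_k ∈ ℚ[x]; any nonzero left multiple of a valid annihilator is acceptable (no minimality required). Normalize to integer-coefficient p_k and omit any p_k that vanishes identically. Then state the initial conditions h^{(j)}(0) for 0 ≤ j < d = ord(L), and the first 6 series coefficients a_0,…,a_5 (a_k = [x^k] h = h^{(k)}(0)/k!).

L = (-18 - 108·x + 486·x^2 + 324·x^3)·Dx + (-13 - 36·x + 135·x^2 + 972·x^3 + 648·x^4)·Dx^2 + (-1 + 7·x + 18·x^2 + 81·x^3 + 243·x^4 + 162·x^5)·Dx^3  (order 3).
h: a_k = 0, 5, -2, -19/3, -4, 55, …
ICs: h(0) = 0, h′(0) = 5, h′′(0) = -4.

f: a_k = 0, 2, -2, 8/3, -4, 32/5, …
g: a_k = 0, 3, 0, -9, 0, 243/5, …
L₀ := lclm(L_f,L_g); ord L₀ ≤ 2+2.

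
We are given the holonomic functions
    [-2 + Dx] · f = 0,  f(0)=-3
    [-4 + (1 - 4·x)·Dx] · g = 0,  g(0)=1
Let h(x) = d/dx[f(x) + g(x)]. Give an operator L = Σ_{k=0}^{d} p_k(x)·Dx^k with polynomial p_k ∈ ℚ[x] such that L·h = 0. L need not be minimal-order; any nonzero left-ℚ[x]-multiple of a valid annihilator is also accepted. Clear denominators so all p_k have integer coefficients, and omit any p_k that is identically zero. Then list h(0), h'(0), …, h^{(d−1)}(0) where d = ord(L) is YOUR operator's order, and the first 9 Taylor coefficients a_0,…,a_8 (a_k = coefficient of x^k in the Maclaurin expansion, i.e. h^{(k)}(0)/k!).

L = (80 + 64·x) + (-46 - 16·x + 32·x^2)·Dx + (3 - 8·x - 16·x^2)·Dx^2  (order 2).
h: a_k = -2, 20, 180, 1016, 5116, 122872/5, 1720312/15, 55050224/105, 247726076/105, …
ICs: h(0) = -2, h′(0) = 20.

f: a_k = -3, -6, -6, -4, -2, -4/5, -4/15, -8/105, -2/105, …
g: a_k = 1, 4, 16, 64, 256, 1024, 4096, 16384, 65536, …
Sum ⇒ L₀ = lclm(L_f,L_g) in ℚ(x)⟨Dx⟩.
h₀' ⇒ L via d/dx closure of L₀.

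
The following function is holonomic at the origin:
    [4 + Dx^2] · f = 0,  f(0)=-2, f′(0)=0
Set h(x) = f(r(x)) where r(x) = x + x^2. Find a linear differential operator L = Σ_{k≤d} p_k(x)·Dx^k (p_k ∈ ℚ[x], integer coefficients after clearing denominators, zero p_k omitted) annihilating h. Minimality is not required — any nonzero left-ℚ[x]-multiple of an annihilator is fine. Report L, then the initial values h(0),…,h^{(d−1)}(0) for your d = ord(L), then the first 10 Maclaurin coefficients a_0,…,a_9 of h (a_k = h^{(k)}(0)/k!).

L = (4 + 24·x + 48·x^2 + 32·x^3) - 2·Dx + (1 + 2·x)·Dx^2  (order 2).
h: a_k = -2, 0, 4, 8, 8/3, -16/3, -352/45, -64/15, 416/315, 1088/315, …
ICs: h(0) = -2, h′(0) = 0.

f: a_k = -2, 0, 4, 0, -4/3, 0, 8/45, 0, -4/315, 0, …
L₀ from L_f via x↦r, Dx↦r'^{-1}Dx.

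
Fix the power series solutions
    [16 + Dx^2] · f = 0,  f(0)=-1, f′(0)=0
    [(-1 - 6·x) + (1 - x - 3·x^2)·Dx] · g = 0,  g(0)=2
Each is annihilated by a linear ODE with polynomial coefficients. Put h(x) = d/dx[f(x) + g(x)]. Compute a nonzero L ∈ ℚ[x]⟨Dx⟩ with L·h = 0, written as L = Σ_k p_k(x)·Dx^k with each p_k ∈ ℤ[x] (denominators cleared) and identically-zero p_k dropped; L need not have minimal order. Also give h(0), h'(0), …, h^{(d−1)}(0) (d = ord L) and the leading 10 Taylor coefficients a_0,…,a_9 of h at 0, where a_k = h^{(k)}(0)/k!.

L = (4672 + 20416·x + 66304·x^2 + 32640·x^3 + 66240·x^4 + 62208·x^5 + 62208·x^6) + (-464 - 2352·x + 3792·x^2 + 6752·x^3 - 2400·x^4 + 5184·x^5 + 24192·x^6 + 20736·x^7)·Dx + (292 + 1276·x + 4144·x^2 + 2040·x^3 + 4140·x^4 + 3888·x^5 + 3888·x^6)·Dx^2 + (-29 - 147·x + 237·x^2 + 422·x^3 - 150·x^4 + 324·x^5 + 1512·x^6 + 1296·x^7)·Dx^3  (order 3).
h: a_k = 2, 32, 42, 328/3, 400, 17972/15, 3038, 2556224/315, 20862, 152134292/2835, …
ICs: h(0) = 2, h′(0) = 32, h′′(0) = 84.

f: a_k = -1, 0, 8, 0, -32/3, 0, 256/45, 0, -512/315, 0, …
g: a_k = 2, 2, 8, 14, 38, 80, 194, 434, 1016, 2318, …
h₀=f+g: left-lcm gives L₀, ord ≤ 3.
Differentiate: ansatz ord ≤ ord L₀ ⇒ L.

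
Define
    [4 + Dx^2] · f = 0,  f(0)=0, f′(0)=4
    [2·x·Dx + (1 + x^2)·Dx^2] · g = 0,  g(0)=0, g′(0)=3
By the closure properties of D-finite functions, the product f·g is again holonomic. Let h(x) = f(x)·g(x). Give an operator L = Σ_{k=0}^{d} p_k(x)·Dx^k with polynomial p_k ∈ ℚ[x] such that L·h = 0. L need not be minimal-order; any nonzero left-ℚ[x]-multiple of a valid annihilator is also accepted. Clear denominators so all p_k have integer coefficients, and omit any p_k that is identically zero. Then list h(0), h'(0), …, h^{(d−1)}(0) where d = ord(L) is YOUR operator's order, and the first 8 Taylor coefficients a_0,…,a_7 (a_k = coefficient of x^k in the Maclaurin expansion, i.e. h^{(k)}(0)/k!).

L = (160 + 464·x^2 + 464·x^4 + 256·x^6 + 64·x^8) + (96·x + 224·x^3 + 192·x^5 + 64·x^7)·Dx + (60 + 188·x^2 + 216·x^4 + 128·x^6 + 32·x^8)·Dx^2 + (24·x + 56·x^3 + 48·x^5 + 16·x^7)·Dx^3 + (5 + 18·x^2 + 25·x^4 + 16·x^6 + 4·x^8)·Dx^4  (order 4).
h: a_k = 0, 0, 12, 0, -12, 0, 20/3, 0, …
ICs: h(0) = 0, h′(0) = 0, h′′(0) = 24, h′′′(0) = 0.

f: a_k = 0, 4, 0, -8/3, 0, 8/15, 0, -16/315, …
g: a_k = 0, 3, 0, -1, 0, 3/5, 0, -3/7, …
Product ⇒ symmetric product L₀, ord ≤ 4.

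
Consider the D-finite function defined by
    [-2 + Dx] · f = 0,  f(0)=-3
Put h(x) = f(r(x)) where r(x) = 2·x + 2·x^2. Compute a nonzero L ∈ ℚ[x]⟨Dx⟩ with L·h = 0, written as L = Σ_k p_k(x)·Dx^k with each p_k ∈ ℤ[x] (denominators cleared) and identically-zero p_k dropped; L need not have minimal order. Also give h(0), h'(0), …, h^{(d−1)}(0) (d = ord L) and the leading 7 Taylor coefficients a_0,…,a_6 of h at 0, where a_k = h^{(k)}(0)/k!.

f: a_k = -3, -6, -6, -4, -2, -4/5, -4/15, …
Substitute x→r, Dx→(1/r')Dx; clear ⇒ L₀.
L = (-4 - 8·x) + Dx  (order 1).
h: a_k = -3, -12, -36, -80, -152, -1248/5, -5536/15, …
ICs: h(0) = -3.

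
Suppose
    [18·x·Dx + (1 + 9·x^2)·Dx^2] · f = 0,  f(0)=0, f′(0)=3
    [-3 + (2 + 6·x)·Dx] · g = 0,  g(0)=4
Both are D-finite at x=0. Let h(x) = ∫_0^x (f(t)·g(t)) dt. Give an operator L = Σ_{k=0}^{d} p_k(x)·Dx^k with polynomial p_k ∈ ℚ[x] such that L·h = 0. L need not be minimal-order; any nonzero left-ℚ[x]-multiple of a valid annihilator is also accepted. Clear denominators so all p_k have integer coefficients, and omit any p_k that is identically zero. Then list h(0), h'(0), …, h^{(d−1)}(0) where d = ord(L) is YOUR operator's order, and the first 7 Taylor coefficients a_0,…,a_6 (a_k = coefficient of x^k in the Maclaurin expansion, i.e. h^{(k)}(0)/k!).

f: a_k = 0, 3, 0, -9, 0, 243/5, 0, …
g: a_k = 4, 6, -9/2, 27/4, -405/32, 1701/64, -15309/256, …
Product ⇒ symmetric product L₀, ord ≤ 2.
∫: right-multiply L₀ by Dx.
L = (27 - 108·x - 81·x^2)·Dx + (-12 + 36·x + 324·x^2 + 324·x^3)·Dx^2 + (4 + 24·x + 72·x^2 + 216·x^3 + 324·x^4)·Dx^3  (order 3).
h: a_k = 0, 0, 6, 6, -99/8, -27/4, 10503/320, …
ICs: h(0) = 0, h′(0) = 0, h′′(0) = 12.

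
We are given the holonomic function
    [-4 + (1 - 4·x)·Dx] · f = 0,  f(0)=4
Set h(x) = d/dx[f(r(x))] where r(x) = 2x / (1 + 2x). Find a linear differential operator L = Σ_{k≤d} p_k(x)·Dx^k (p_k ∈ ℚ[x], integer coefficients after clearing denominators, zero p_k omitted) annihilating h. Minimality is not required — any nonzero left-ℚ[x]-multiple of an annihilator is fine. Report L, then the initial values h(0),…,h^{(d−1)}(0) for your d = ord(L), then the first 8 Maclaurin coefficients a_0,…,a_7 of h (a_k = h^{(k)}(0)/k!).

f: a_k = 4, 16, 64, 256, 1024, 4096, 16384, 65536, …
h₀=f(r): pull back L_f along r ⇒ L₀.
Derive L from L₀ (diff closure).
L = 12 + (-1 + 6·x)·Dx  (order 1).
h: a_k = 32, 384, 3456, 27648, 207360, 1492992, 10450944, 71663616, …
ICs: h(0) = 32.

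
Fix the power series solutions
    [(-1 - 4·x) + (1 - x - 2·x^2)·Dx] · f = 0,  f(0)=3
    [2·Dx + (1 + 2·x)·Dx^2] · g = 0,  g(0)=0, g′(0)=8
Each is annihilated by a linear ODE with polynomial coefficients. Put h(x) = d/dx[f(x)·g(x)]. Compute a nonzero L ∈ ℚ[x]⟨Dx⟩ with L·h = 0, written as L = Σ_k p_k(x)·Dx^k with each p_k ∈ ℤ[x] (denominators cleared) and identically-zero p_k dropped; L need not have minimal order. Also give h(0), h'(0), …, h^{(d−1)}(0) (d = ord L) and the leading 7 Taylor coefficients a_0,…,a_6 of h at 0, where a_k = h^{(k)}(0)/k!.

f: a_k = 3, 3, 9, 15, 33, 63, 129, …
g: a_k = 0, 8, -8, 32/3, -16, 128/5, -128/3, …
f·g: L₀ = L_f ⊗_s L_g, ord ≤ 1·2.
h=h₀': d/dx-closure on L₀ ⇒ L.
L = (60 + 216·x + 288·x^2) + (5 + 66·x + 240·x^2 + 224·x^3)·Dx + (-3 - 11·x + 4·x^2 + 44·x^3 + 32·x^4)·Dx^2  (order 2).
h: a_k = 24, 0, 240, 128, 1344, 6144/5, 33664/5, …
ICs: h(0) = 24, h′(0) = 0.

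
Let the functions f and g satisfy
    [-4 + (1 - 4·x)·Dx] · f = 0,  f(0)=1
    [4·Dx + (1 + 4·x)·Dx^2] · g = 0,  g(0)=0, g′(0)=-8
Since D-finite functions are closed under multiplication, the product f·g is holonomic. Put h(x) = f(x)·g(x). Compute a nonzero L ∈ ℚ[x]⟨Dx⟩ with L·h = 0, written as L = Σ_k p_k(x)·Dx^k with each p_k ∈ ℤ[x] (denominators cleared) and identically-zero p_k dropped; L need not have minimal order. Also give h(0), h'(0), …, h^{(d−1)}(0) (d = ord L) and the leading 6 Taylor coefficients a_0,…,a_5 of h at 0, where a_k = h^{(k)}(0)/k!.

L = 16 + (4 + 48·x)·Dx + (-1 + 16·x^2)·Dx^2  (order 2).
h: a_k = 0, -8, -16, -320/3, -896/3, -24064/15, …
ICs: h(0) = 0, h′(0) = -8.

f: a_k = 1, 4, 16, 64, 256, 1024, …
g: a_k = 0, -8, 16, -128/3, 128, -2048/5, …
Sym-product of L_f,L_g gives L₀ (≤ ord 2).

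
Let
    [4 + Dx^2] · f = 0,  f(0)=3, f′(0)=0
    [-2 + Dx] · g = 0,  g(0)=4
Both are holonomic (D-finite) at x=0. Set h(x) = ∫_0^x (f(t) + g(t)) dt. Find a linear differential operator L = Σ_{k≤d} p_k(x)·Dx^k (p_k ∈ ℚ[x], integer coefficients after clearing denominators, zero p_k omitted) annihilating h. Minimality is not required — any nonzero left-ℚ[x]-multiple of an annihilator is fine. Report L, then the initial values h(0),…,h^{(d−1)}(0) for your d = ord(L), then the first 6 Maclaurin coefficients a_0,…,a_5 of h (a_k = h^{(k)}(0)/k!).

f: a_k = 3, 0, -6, 0, 2, 0, …
g: a_k = 4, 8, 8, 16/3, 8/3, 16/15, …
f+g: L₀ = lclm(L_f,L_g), ord ≤ 2+1.
h=∫h₀ ⇒ L = L₀·Dx.
L = -8·Dx + 4·Dx^2 - 2·Dx^3 + Dx^4  (order 4).
h: a_k = 0, 7, 4, 2/3, 4/3, 14/15, …
ICs: h(0) = 0, h′(0) = 7, h′′(0) = 8, h′′′(0) = 4.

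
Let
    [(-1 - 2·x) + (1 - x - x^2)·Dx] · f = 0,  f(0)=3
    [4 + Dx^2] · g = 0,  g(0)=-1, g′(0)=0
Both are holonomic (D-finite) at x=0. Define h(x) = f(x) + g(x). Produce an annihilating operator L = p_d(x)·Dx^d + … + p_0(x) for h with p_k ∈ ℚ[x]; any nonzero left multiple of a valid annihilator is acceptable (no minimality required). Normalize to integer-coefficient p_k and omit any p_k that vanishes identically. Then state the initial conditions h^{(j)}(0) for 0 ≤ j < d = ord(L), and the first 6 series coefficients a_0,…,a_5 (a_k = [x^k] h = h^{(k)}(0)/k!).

f: a_k = 3, 3, 6, 9, 15, 24, …
g: a_k = -1, 0, 2, 0, -2/3, 0, …
L₀ := lclm(L_f,L_g); ord L₀ ≤ 1+2.
L = (44 + 96·x + 32·x^2 + 48·x^3 + 40·x^4 + 16·x^5) + (-16 + 20·x + 8·x^2 - 16·x^3 + 12·x^4 + 24·x^5 + 8·x^6)·Dx + (11 + 24·x + 8·x^2 + 12·x^3 + 10·x^4 + 4·x^5)·Dx^2 + (-4 + 5·x + 2·x^2 - 4·x^3 + 3·x^4 + 6·x^5 + 2·x^6)·Dx^3  (order 3).
h: a_k = 2, 3, 8, 9, 43/3, 24, …
ICs: h(0) = 2, h′(0) = 3, h′′(0) = 16.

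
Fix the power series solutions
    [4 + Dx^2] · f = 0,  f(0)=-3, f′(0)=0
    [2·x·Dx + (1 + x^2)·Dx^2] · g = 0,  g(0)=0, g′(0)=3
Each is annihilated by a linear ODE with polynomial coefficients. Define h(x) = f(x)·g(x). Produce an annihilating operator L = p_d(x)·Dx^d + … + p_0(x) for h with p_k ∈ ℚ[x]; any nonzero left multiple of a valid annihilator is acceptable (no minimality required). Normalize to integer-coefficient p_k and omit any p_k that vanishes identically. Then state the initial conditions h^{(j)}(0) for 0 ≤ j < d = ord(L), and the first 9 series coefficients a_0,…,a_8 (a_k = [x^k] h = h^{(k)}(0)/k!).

L = (160 + 464·x^2 + 464·x^4 + 256·x^6 + 64·x^8) + (96·x + 224·x^3 + 192·x^5 + 64·x^7)·Dx + (60 + 188·x^2 + 216·x^4 + 128·x^6 + 32·x^8)·Dx^2 + (24·x + 56·x^3 + 48·x^5 + 16·x^7)·Dx^3 + (5 + 18·x^2 + 25·x^4 + 16·x^6 + 4·x^8)·Dx^4  (order 4).
h: a_k = 0, -9, 0, 21, 0, -69/5, 0, 269/35, 0, …
ICs: h(0) = 0, h′(0) = -9, h′′(0) = 0, h′′′(0) = 126.

f: a_k = -3, 0, 6, 0, -2, 0, 4/15, 0, -2/105, …
g: a_k = 0, 3, 0, -1, 0, 3/5, 0, -3/7, 0, …
Product ⇒ symmetric product L₀, ord ≤ 4.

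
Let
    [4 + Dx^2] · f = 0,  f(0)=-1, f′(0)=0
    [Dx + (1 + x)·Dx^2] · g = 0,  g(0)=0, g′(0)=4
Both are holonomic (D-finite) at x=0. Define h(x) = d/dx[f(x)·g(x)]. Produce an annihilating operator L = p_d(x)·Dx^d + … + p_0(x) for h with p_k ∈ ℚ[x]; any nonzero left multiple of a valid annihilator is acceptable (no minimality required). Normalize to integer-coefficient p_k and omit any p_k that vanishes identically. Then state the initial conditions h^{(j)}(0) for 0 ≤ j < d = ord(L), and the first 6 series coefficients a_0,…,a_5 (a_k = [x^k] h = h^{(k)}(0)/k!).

f: a_k = -1, 0, 2, 0, -2/3, 0, …
g: a_k = 0, 4, -2, 4/3, -1, 4/5, …
h₀=f·g: eliminate ⇒ L₀, order ≤ 2·2.
h=h₀': d/dx-closure on L₀ ⇒ L.
L = (-56 + 896·x + 4416·x^2 + 8064·x^3 + 7136·x^4 + 3072·x^5 + 512·x^6) + (72 + 776·x + 2080·x^2 + 2400·x^3 + 1280·x^4 + 256·x^5)·Dx + (70 + 824·x + 2780·x^2 + 4416·x^3 + 3664·x^4 + 1536·x^5 + 256·x^6)·Dx^2 + (18 + 194·x + 520·x^2 + 600·x^3 + 320·x^4 + 64·x^5)·Dx^3 + (21 + 150·x + 419·x^2 + 600·x^3 + 470·x^4 + 192·x^5 + 32·x^6)·Dx^4  (order 4).
h: a_k = -4, 4, 20, -12, -4, 0, …
ICs: h(0) = -4, h′(0) = 4, h′′(0) = 40, h′′′(0) = -72.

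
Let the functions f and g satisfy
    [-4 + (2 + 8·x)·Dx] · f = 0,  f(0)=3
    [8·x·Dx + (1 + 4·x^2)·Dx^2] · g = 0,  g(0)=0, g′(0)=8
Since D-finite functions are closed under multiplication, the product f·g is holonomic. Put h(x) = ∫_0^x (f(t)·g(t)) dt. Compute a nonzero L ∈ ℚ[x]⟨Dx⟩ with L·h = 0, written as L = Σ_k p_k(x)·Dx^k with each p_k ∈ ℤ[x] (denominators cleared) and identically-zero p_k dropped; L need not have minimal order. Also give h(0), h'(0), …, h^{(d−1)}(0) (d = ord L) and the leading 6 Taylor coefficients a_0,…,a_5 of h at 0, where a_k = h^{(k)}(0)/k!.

f: a_k = 3, 6, -6, 12, -30, 84, …
g: a_k = 0, 8, 0, -32/3, 0, 128/5, …
L₀ := L_f ⊗_s L_g (sym. prod.), ord ≤ 2.
Integrate: L := L₀·Dx.
L = (12 - 16·x - 16·x^2)·Dx + (-4 - 8·x + 48·x^2 + 64·x^3)·Dx^2 + (1 + 8·x + 20·x^2 + 32·x^3 + 64·x^4)·Dx^3  (order 3).
h: a_k = 0, 0, 12, 16, -20, 32/5, …
ICs: h(0) = 0, h′(0) = 0, h′′(0) = 24.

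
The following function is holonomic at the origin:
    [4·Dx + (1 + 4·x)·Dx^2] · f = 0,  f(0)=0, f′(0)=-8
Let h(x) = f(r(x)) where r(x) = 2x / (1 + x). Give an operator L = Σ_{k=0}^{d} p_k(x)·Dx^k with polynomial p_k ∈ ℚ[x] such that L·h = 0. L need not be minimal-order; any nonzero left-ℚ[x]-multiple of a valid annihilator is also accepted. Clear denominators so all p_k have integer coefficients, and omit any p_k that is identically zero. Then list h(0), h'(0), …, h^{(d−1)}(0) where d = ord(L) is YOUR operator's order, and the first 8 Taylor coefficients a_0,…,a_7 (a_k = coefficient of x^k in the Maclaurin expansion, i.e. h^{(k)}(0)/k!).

L = (10 + 18·x)·Dx + (1 + 10·x + 9·x^2)·Dx^2  (order 2).
h: a_k = 0, -16, 80, -1456/3, 3280, -118096/5, 531440/3, -9565936/7, …
ICs: h(0) = 0, h′(0) = -16.

f: a_k = 0, -8, 16, -128/3, 128, -2048/5, 4096/3, -32768/7, …
h₀=f(r): pull back L_f along r ⇒ L₀.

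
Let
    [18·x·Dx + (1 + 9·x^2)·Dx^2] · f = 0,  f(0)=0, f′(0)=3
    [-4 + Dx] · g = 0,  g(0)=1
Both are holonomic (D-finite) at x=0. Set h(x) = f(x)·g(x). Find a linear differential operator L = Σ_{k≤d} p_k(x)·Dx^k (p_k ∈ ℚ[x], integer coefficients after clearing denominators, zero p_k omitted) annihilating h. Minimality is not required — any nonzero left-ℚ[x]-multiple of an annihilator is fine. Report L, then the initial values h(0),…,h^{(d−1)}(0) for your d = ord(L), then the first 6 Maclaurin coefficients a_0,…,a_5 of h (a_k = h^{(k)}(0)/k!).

L = (16 - 72·x + 144·x^2) + (-8 + 18·x - 72·x^2)·Dx + (1 + 9·x^2)·Dx^2  (order 2).
h: a_k = 0, 3, 12, 15, -4, 43/5, …
ICs: h(0) = 0, h′(0) = 3.

f: a_k = 0, 3, 0, -9, 0, 243/5, …
g: a_k = 1, 4, 8, 32/3, 32/3, 128/15, …
Product ⇒ symmetric product L₀, ord ≤ 2.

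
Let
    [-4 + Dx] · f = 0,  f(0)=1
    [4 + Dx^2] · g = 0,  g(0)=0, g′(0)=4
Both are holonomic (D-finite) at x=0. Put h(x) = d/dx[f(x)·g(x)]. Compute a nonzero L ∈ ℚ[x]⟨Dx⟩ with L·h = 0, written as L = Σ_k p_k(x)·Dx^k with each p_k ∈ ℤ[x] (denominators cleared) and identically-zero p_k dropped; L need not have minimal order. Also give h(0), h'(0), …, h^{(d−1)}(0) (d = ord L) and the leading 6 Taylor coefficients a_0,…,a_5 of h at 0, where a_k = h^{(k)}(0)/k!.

L = 20 - 8·Dx + Dx^2  (order 2).
h: a_k = 4, 32, 88, 128, 328/3, 704/15, …
ICs: h(0) = 4, h′(0) = 32.

f: a_k = 1, 4, 8, 32/3, 32/3, 128/15, …
g: a_k = 0, 4, 0, -8/3, 0, 8/15, …
f·g: L₀ = L_f ⊗_s L_g, ord ≤ 1·2.
h=h₀': d/dx-closure on L₀ ⇒ L.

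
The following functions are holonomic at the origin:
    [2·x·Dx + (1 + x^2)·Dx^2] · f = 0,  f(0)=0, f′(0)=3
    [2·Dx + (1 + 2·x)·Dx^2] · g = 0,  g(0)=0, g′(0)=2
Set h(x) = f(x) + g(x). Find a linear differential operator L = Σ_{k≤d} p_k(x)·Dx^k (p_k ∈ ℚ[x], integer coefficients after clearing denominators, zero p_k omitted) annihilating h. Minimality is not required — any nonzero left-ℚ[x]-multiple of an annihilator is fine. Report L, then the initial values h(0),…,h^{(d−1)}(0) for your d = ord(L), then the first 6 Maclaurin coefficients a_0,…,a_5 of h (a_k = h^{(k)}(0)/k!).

f: a_k = 0, 3, 0, -1, 0, 3/5, …
g: a_k = 0, 2, -2, 8/3, -4, 32/5, …
L₀ := lclm(L_f,L_g); ord L₀ ≤ 2+2.
L = (-2 - 12·x + 6·x^2 + 4·x^3)·Dx + (-5 - 4·x - 9·x^2 + 12·x^3 + 8·x^4)·Dx^2 + (-1 - x + 2·x^2 + x^3 + 3·x^4 + 2·x^5)·Dx^3  (order 3).
h: a_k = 0, 5, -2, 5/3, -4, 7, …
ICs: h(0) = 0, h′(0) = 5, h′′(0) = -4.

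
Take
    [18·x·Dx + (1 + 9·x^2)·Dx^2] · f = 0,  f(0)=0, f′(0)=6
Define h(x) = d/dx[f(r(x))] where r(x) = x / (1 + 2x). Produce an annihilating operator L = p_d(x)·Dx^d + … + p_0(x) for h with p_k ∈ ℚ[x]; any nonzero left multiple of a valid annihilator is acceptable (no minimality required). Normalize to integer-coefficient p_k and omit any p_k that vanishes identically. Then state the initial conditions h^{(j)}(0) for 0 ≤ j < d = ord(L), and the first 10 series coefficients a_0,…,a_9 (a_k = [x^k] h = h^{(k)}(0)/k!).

L = (4 + 26·x) + (1 + 4·x + 13·x^2)·Dx  (order 1).
h: a_k = 6, -24, 18, 240, -1194, 1656, 8898, -57120, 112806, 291336, …
ICs: h(0) = 6.

f: a_k = 0, 6, 0, -18, 0, 486/5, 0, -4374/7, 0, 4374, …
Change of var in L_f (x↦r) gives L₀.
h₀' ⇒ L via d/dx closure of L₀.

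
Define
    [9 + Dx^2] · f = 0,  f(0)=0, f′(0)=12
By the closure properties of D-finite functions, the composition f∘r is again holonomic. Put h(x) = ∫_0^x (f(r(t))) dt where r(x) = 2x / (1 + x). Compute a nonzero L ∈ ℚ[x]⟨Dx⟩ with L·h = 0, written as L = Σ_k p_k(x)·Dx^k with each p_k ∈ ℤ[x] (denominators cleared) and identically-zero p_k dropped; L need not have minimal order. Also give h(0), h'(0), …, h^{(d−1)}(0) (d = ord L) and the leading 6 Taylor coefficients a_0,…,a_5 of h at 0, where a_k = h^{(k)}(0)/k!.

L = 36·Dx + (2 + 6·x + 6·x^2 + 2·x^3)·Dx^2 + (1 + 4·x + 6·x^2 + 4·x^3 + x^4)·Dx^3  (order 3).
h: a_k = 0, 0, 12, -8, -30, 408/5, …
ICs: h(0) = 0, h′(0) = 0, h′′(0) = 24.

f: a_k = 0, 12, 0, -18, 0, 81/10, …
L₀ from L_f via x↦r, Dx↦r'^{-1}Dx.
h=∫h₀ ⇒ L = L₀·Dx.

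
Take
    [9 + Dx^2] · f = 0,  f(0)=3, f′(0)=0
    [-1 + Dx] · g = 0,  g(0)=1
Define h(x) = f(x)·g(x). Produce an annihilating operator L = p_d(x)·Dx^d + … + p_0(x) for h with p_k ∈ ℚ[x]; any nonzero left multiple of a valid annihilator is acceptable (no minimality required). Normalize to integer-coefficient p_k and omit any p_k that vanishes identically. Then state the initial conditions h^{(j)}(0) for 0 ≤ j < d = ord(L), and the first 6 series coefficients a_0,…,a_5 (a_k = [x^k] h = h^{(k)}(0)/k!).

L = 10 - 2·Dx + Dx^2  (order 2).
h: a_k = 3, 3, -12, -13, 7/2, 79/10, …
ICs: h(0) = 3, h′(0) = 3.

f: a_k = 3, 0, -27/2, 0, 81/8, 0, …
g: a_k = 1, 1, 1/2, 1/6, 1/24, 1/120, …
h₀=f·g: eliminate ⇒ L₀, order ≤ 2·1.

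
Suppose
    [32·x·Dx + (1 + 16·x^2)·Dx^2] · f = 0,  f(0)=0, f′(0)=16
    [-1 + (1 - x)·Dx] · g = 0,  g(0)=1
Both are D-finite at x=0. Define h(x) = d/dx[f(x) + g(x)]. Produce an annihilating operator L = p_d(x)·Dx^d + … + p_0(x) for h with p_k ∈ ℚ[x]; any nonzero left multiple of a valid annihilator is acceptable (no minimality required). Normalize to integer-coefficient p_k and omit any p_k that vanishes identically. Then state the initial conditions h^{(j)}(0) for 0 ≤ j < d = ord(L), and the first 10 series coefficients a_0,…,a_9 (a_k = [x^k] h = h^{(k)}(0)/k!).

f: a_k = 0, 16, 0, -256/3, 0, 4096/5, 0, -65536/7, 0, 1048576/9, …
g: a_k = 1, 1, 1, 1, 1, 1, 1, 1, 1, 1, …
f+g: L₀ = lclm(L_f,L_g), ord ≤ 2+1.
Derive L from L₀ (diff closure).
L = (32 - 128·x - 1536·x^2) + (-19 + 32·x + 656·x^2 - 1536·x^3)·Dx + (1 + 15·x + 240·x^3 - 256·x^4)·Dx^2  (order 2).
h: a_k = 17, 2, -253, 4, 4101, 6, -65529, 8, 1048585, 10, …
ICs: h(0) = 17, h′(0) = 2.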